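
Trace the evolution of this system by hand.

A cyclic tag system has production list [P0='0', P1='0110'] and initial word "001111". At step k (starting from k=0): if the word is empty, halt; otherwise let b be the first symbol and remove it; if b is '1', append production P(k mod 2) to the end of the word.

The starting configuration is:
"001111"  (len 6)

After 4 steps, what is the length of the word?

7

step 0: "001111"  (len 6)
step 1: "01111"  (len 5)
step 2: "1111"  (len 4)
step 3: "1110"  (len 4)
step 4: "1100110"  (len 7)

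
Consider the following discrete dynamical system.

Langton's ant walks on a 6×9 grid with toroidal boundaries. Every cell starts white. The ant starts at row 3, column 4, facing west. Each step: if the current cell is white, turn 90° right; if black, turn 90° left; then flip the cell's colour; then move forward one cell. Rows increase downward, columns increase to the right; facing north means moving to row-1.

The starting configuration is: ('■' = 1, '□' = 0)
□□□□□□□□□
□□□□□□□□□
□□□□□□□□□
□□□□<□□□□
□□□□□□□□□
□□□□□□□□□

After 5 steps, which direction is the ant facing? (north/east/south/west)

south

t=0: □□□□□□□□□
□□□□□□□□□
□□□□□□□□□
□□□□<□□□□
□□□□□□□□□
□□□□□□□□□
t=1: □□□□□□□□□
□□□□□□□□□
□□□□^□□□□
□□□□■□□□□
□□□□□□□□□
□□□□□□□□□
t=2: □□□□□□□□□
□□□□□□□□□
□□□□■>□□□
□□□□■□□□□
□□□□□□□□□
□□□□□□□□□
t=3: □□□□□□□□□
□□□□□□□□□
□□□□■■□□□
□□□□■v□□□
□□□□□□□□□
□□□□□□□□□
t=4: □□□□□□□□□
□□□□□□□□□
□□□□■■□□□
□□□□<■□□□
□□□□□□□□□
□□□□□□□□□
t=5: □□□□□□□□□
□□□□□□□□□
□□□□■■□□□
□□□□□■□□□
□□□□v□□□□
□□□□□□□□□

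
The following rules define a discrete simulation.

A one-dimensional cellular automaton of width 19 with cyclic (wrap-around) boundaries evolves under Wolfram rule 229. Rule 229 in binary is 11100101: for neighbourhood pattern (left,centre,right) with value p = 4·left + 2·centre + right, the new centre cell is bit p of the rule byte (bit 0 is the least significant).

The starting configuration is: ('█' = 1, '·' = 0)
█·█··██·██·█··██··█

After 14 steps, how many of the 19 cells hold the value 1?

0) █·█··██·██·█··██··█
1) ███···██·███···█···
2) ·██·█··██·██·█·█·█·
3) ··███···██·███████·
4) █··██·█··██·██████·
5) █···███···██·██████
6) █·█··██·█··██·█████
7) ███···███···██·████
8) ███·█··██·█··██·███
9) █████···███···██·██
10) █████·█··██·█··██·█
11) ███████···███···██·
12) ·██████·█··██·█··██
13) █·███████···███···█
14) ██·██████·█··██·█··

12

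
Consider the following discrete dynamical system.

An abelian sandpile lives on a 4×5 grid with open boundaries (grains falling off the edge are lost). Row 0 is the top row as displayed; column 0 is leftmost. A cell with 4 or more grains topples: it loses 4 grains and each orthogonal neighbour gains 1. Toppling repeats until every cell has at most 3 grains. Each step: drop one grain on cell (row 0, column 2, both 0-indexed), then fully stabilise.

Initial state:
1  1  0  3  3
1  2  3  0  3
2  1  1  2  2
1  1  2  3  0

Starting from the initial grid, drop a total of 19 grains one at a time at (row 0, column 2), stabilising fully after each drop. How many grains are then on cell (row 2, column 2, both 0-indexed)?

3

t=0: 1  1  0  3  3
1  2  3  0  3
2  1  1  2  2
1  1  2  3  0
t=1: 1  1  1  3  3
1  2  3  0  3
2  1  1  2  2
1  1  2  3  0
t=2: 1  1  2  3  3
1  2  3  0  3
2  1  1  2  2
1  1  2  3  0
t=3: 1  1  3  3  3
1  2  3  0  3
2  1  1  2  2
1  1  2  3  0
t=4: 1  2  2  1  1
1  3  0  3  0
2  1  2  2  3
1  1  2  3  0
t=5: 1  2  3  1  1
1  3  0  3  0
2  1  2  2  3
1  1  2  3  0
t=6: 1  3  0  2  1
1  3  1  3  0
2  1  2  2  3
1  1  2  3  0
t=7: 1  3  1  2  1
1  3  1  3  0
2  1  2  2  3
1  1  2  3  0
t=8: 1  3  2  2  1
1  3  1  3  0
2  1  2  2  3
1  1  2  3  0
t=9: 1  3  3  2  1
1  3  1  3  0
2  1  2  2  3
1  1  2  3  0
t=10: 2  1  1  3  1
2  0  3  3  0
2  2  2  2  3
1  1  2  3  0
t=11: 2  1  2  3  1
2  0  3  3  0
2  2  2  2  3
1  1  2  3  0
t=12: 2  1  3  3  1
2  0  3  3  0
2  2  2  2  3
1  1  2  3  0
t=13: 2  2  2  1  2
2  1  1  1  1
2  2  3  3  3
1  1  2  3  0
t=14: 2  2  3  1  2
2  1  1  1  1
2  2  3  3  3
1  1  2  3  0
t=15: 2  3  0  2  2
2  1  2  1  1
2  2  3  3  3
1  1  2  3  0
t=16: 2  3  1  2  2
2  1  2  1  1
2  2  3  3  3
1  1  2  3  0
t=17: 2  3  2  2  2
2  1  2  1  1
2  2  3  3  3
1  1  2  3  0
t=18: 2  3  3  2  2
2  1  2  1  1
2  2  3  3  3
1  1  2  3  0
t=19: 3  0  1  3  2
2  2  3  1  1
2  2  3  3  3
1  1  2  3  0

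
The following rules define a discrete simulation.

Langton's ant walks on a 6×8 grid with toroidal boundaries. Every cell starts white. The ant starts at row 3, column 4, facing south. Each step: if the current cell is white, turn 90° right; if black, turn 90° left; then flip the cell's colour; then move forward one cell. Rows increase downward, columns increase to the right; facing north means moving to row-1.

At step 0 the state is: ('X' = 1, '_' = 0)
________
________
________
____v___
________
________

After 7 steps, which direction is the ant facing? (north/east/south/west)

gen 0: ________
________
________
____v___
________
________
gen 1: ________
________
________
___<X___
________
________
gen 2: ________
________
___^____
___XX___
________
________
gen 3: ________
________
___X>___
___XX___
________
________
gen 4: ________
________
___XX___
___Xv___
________
________
gen 5: ________
________
___XX___
___X_>__
________
________
gen 6: ________
________
___XX___
___X_X__
_____v__
________
gen 7: ________
________
___XX___
___X_X__
____<X__
________

west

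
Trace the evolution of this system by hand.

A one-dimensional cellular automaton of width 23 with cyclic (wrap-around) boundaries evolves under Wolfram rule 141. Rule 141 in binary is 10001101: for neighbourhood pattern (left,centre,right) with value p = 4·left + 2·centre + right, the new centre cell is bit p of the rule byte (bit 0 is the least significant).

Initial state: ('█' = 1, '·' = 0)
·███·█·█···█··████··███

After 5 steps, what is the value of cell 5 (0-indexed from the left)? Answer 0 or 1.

1

t=0: ·███·█·█···█··████··███
t=1: ·██··█·█·█·█··███···██·
t=2: ·█···█·█·█·█··██··█·█··
t=3: ·█·█·█·█·█·█··█···█·█·█
t=4: ·█·█·█·█·█·█··█·█·█·█·█
t=5: ·█·█·█·█·█·█··█·█·█·█·█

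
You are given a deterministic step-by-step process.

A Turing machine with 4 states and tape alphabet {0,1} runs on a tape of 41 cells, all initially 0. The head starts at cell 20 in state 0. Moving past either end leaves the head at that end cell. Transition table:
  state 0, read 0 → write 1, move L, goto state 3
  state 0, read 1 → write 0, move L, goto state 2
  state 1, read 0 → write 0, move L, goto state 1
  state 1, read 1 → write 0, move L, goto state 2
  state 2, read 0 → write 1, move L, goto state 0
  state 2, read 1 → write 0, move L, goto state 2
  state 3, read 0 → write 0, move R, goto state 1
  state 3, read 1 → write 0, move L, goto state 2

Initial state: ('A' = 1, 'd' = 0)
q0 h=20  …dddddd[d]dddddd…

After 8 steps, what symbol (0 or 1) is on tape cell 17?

1

[0] q0 h=20  …dddddd[d]dddddd…
[1] q3 h=19  …dddddd[d]Addddd…
[2] q1 h=20  …dddddd[A]dddddd…
[3] q2 h=19  …dddddd[d]dddddd…
[4] q0 h=18  …dddddd[d]Addddd…
[5] q3 h=17  …dddddd[d]AAdddd…
[6] q1 h=18  …dddddd[A]Addddd…
[7] q2 h=17  …dddddd[d]dAdddd…
[8] q0 h=16  …dddddd[d]AdAddd…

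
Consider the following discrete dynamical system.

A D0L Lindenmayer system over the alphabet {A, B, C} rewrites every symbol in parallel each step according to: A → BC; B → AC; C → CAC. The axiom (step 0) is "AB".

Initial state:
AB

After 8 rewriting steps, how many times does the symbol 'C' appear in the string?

t=0: AB
t=1: BCAC
t=2: ACCACBCCAC
t=3: BCCACCACBCCACACCACCACBCCAC
t=4: ACCACCACBCCACCACBCCACACCACCACBCCACBCCACCACBCCACCACBCCACACCACCACBCCAC
t=5: BCCACCACBCCACCACBCCACACCACCACBCCACCACBCCACACCACCACBCCACBCC…CACCACBCCACACCACCACBCCACBCCACCACBCCACCACBCCACACCACCACBCCAC  (len 178)
t=6: ACCACCACBCCACCACBCCACACCACCACBCCACCACBCCACACCACCACBCCACBCC…CACCACBCCACACCACCACBCCACBCCACCACBCCACCACBCCACACCACCACBCCAC  (len 466)
t=7: BCCACCACBCCACCACBCCACACCACCACBCCACCACBCCACACCACCACBCCACBCC…CACCACBCCACACCACCACBCCACBCCACCACBCCACCACBCCACACCACCACBCCAC  (len 1220)
t=8: ACCACCACBCCACCACBCCACACCACCACBCCACCACBCCACACCACCACBCCACBCC…CACCACBCCACACCACCACBCCACBCCACCACBCCACCACBCCACACCACCACBCCAC  (len 3194)

1974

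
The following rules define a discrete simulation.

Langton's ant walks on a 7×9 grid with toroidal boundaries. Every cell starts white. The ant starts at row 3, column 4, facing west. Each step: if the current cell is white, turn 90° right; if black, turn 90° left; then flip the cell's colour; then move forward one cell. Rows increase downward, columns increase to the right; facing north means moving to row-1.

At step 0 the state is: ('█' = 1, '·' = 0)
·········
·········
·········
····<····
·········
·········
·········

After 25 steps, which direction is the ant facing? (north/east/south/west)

north

k=0  ·········
·········
·········
····<····
·········
·········
·········
k=1  ·········
·········
····^····
····█····
·········
·········
·········
k=2  ·········
·········
····█>···
····█····
·········
·········
·········
k=3  ·········
·········
····██···
····█v···
·········
·········
·········
k=4  ·········
·········
····██···
····<█···
·········
·········
·········
k=5  ·········
·········
····██···
·····█···
····v····
·········
·········
k=6  ·········
·········
····██···
·····█···
···<█····
·········
·········
k=7  ·········
·········
····██···
···^·█···
···██····
·········
·········
k=8  ·········
·········
····██···
···█>█···
···██····
·········
·········
k=9  ·········
·········
····██···
···███···
···█v····
·········
·········
k=10  ·········
·········
····██···
···███···
···█·>···
·········
·········
k=11  ·········
·········
····██···
···███···
···█·█···
·····v···
·········
k=12  ·········
·········
····██···
···███···
···█·█···
····<█···
·········
k=13  ·········
·········
····██···
···███···
···█^█···
····██···
·········
k=14  ·········
·········
····██···
···███···
···██>···
····██···
·········
k=15  ·········
·········
····██···
···██^···
···██····
····██···
·········
k=16  ·········
·········
····██···
···█<····
···██····
····██···
·········
k=17  ·········
·········
····██···
···█·····
···█v····
····██···
·········
k=18  ·········
·········
····██···
···█·····
···█·>···
····██···
·········
k=19  ·········
·········
····██···
···█·····
···█·█···
····█v···
·········
k=20  ·········
·········
····██···
···█·····
···█·█···
····█·>··
·········
k=21  ·········
·········
····██···
···█·····
···█·█···
····█·█··
······v··
k=22  ·········
·········
····██···
···█·····
···█·█···
····█·█··
·····<█··
k=23  ·········
·········
····██···
···█·····
···█·█···
····█^█··
·····██··
k=24  ·········
·········
····██···
···█·····
···█·█···
····██>··
·····██··
k=25  ·········
·········
····██···
···█·····
···█·█^··
····██···
·····██··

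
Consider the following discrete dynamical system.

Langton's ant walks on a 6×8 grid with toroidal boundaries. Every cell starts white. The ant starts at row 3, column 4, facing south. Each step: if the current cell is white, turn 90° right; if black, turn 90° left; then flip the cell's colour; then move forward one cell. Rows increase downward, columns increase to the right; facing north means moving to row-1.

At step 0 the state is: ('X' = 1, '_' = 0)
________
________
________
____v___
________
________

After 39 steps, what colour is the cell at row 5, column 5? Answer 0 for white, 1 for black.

gen 0: ________
________
________
____v___
________
________
gen 1: ________
________
________
___<X___
________
________
gen 2: ________
________
___^____
___XX___
________
________
gen 3: ________
________
___X>___
___XX___
________
________
gen 4: ________
________
___XX___
___Xv___
________
________
gen 5: ________
________
___XX___
___X_>__
________
________
gen 6: ________
________
___XX___
___X_X__
_____v__
________
gen 7: ________
________
___XX___
___X_X__
____<X__
________
gen 8: ________
________
___XX___
___X^X__
____XX__
________
gen 9: ________
________
___XX___
___XX>__
____XX__
________
gen 10: ________
________
___XX^__
___XX___
____XX__
________
gen 11: ________
________
___XXX>_
___XX___
____XX__
________
gen 12: ________
________
___XXXX_
___XX_v_
____XX__
________
gen 13: ________
________
___XXXX_
___XX<X_
____XX__
________
gen 14: ________
________
___XX^X_
___XXXX_
____XX__
________
gen 15: ________
________
___X<_X_
___XXXX_
____XX__
________
gen 16: ________
________
___X__X_
___XvXX_
____XX__
________
gen 17: ________
________
___X__X_
___X_>X_
____XX__
________
gen 18: ________
________
___X_^X_
___X__X_
____XX__
________
gen 19: ________
________
___X_X>_
___X__X_
____XX__
________
gen 20: ________
______^_
___X_X__
___X__X_
____XX__
________
gen 21: ________
______X>
___X_X__
___X__X_
____XX__
________
gen 22: ________
______XX
___X_X_v
___X__X_
____XX__
________
gen 23: ________
______XX
___X_X<X
___X__X_
____XX__
________
gen 24: ________
______^X
___X_XXX
___X__X_
____XX__
________
gen 25: ________
_____<_X
___X_XXX
___X__X_
____XX__
________
gen 26: _____^__
_____X_X
___X_XXX
___X__X_
____XX__
________
gen 27: _____X>_
_____X_X
___X_XXX
___X__X_
____XX__
________
gen 28: _____XX_
_____XvX
___X_XXX
___X__X_
____XX__
________
gen 29: _____XX_
_____<XX
___X_XXX
___X__X_
____XX__
________
gen 30: _____XX_
______XX
___X_vXX
___X__X_
____XX__
________
gen 31: _____XX_
______XX
___X__>X
___X__X_
____XX__
________
gen 32: _____XX_
______^X
___X___X
___X__X_
____XX__
________
gen 33: _____XX_
_____<_X
___X___X
___X__X_
____XX__
________
gen 34: _____^X_
_____X_X
___X___X
___X__X_
____XX__
________
gen 35: ____<_X_
_____X_X
___X___X
___X__X_
____XX__
________
gen 36: ____X_X_
_____X_X
___X___X
___X__X_
____XX__
____^___
gen 37: ____X_X_
_____X_X
___X___X
___X__X_
____XX__
____X>__
gen 38: ____XvX_
_____X_X
___X___X
___X__X_
____XX__
____XX__
gen 39: ____<XX_
_____X_X
___X___X
___X__X_
____XX__
____XX__

1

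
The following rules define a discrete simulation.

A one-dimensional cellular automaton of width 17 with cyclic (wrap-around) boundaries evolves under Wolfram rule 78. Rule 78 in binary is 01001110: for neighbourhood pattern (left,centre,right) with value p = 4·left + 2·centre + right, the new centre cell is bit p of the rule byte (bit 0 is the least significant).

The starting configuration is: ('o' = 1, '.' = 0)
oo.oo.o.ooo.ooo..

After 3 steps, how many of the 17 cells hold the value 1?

[0] oo.oo.o.ooo.ooo..
[1] oo.oo.o.o.o.o.o.o
[2] .o.oo.o.o.o.o.o.o
[3] .o.oo.o.o.o.o.o.o

9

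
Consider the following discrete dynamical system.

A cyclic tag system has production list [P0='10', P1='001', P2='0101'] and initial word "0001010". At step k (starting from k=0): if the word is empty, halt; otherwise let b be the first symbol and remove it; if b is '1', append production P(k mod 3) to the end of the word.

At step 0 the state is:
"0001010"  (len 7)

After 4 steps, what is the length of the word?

5

t=0: "0001010"  (len 7)
t=1: "001010"  (len 6)
t=2: "01010"  (len 5)
t=3: "1010"  (len 4)
t=4: "01010"  (len 5)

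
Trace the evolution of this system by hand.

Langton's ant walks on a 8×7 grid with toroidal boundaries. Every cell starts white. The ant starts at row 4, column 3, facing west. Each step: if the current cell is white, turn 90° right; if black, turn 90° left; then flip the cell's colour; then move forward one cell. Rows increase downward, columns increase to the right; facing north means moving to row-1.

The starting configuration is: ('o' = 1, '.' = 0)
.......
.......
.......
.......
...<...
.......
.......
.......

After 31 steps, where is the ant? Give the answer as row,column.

6,4

t=0: .......
.......
.......
.......
...<...
.......
.......
.......
t=1: .......
.......
.......
...^...
...o...
.......
.......
.......
t=2: .......
.......
.......
...o>..
...o...
.......
.......
.......
t=3: .......
.......
.......
...oo..
...ov..
.......
.......
.......
t=4: .......
.......
.......
...oo..
...<o..
.......
.......
.......
t=5: .......
.......
.......
...oo..
....o..
...v...
.......
.......
t=6: .......
.......
.......
...oo..
....o..
..<o...
.......
.......
t=7: .......
.......
.......
...oo..
..^.o..
..oo...
.......
.......
t=8: .......
.......
.......
...oo..
..o>o..
..oo...
.......
.......
t=9: .......
.......
.......
...oo..
..ooo..
..ov...
.......
.......
t=10: .......
.......
.......
...oo..
..ooo..
..o.>..
.......
.......
t=11: .......
.......
.......
...oo..
..ooo..
..o.o..
....v..
.......
t=12: .......
.......
.......
...oo..
..ooo..
..o.o..
...<o..
.......
t=13: .......
.......
.......
...oo..
..ooo..
..o^o..
...oo..
.......
t=14: .......
.......
.......
...oo..
..ooo..
..oo>..
...oo..
.......
t=15: .......
.......
.......
...oo..
..oo^..
..oo...
...oo..
.......
t=16: .......
.......
.......
...oo..
..o<...
..oo...
...oo..
.......
t=17: .......
.......
.......
...oo..
..o....
..ov...
...oo..
.......
t=18: .......
.......
.......
...oo..
..o....
..o.>..
...oo..
.......
t=19: .......
.......
.......
...oo..
..o....
..o.o..
...ov..
.......
t=20: .......
.......
.......
...oo..
..o....
..o.o..
...o.>.
.......
t=21: .......
.......
.......
...oo..
..o....
..o.o..
...o.o.
.....v.
t=22: .......
.......
.......
...oo..
..o....
..o.o..
...o.o.
....<o.
t=23: .......
.......
.......
...oo..
..o....
..o.o..
...o^o.
....oo.
t=24: .......
.......
.......
...oo..
..o....
..o.o..
...oo>.
....oo.
t=25: .......
.......
.......
...oo..
..o....
..o.o^.
...oo..
....oo.
t=26: .......
.......
.......
...oo..
..o....
..o.oo>
...oo..
....oo.
t=27: .......
.......
.......
...oo..
..o....
..o.ooo
...oo.v
....oo.
t=28: .......
.......
.......
...oo..
..o....
..o.ooo
...oo<o
....oo.
t=29: .......
.......
.......
...oo..
..o....
..o.o^o
...oooo
....oo.
t=30: .......
.......
.......
...oo..
..o....
..o.<.o
...oooo
....oo.
t=31: .......
.......
.......
...oo..
..o....
..o...o
...ovoo
....oo.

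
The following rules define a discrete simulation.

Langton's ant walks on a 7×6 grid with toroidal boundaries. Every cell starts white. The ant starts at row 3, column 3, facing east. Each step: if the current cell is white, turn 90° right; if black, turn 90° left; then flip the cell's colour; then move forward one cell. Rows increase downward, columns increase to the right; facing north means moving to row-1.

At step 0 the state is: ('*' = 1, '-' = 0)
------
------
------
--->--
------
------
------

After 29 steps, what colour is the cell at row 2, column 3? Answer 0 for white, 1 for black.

k=0  ------
------
------
--->--
------
------
------
k=1  ------
------
------
---*--
---v--
------
------
k=2  ------
------
------
---*--
--<*--
------
------
k=3  ------
------
------
--^*--
--**--
------
------
k=4  ------
------
------
--*>--
--**--
------
------
k=5  ------
------
---^--
--*---
--**--
------
------
k=6  ------
------
---*>-
--*---
--**--
------
------
k=7  ------
------
---**-
--*-v-
--**--
------
------
k=8  ------
------
---**-
--*<*-
--**--
------
------
k=9  ------
------
---^*-
--***-
--**--
------
------
k=10  ------
------
--<-*-
--***-
--**--
------
------
k=11  ------
--^---
--*-*-
--***-
--**--
------
------
k=12  ------
--*>--
--*-*-
--***-
--**--
------
------
k=13  ------
--**--
--*v*-
--***-
--**--
------
------
k=14  ------
--**--
--<**-
--***-
--**--
------
------
k=15  ------
--**--
---**-
--v**-
--**--
------
------
k=16  ------
--**--
---**-
--->*-
--**--
------
------
k=17  ------
--**--
---^*-
----*-
--**--
------
------
k=18  ------
--**--
--<-*-
----*-
--**--
------
------
k=19  ------
--^*--
--*-*-
----*-
--**--
------
------
k=20  ------
-<-*--
--*-*-
----*-
--**--
------
------
k=21  -^----
-*-*--
--*-*-
----*-
--**--
------
------
k=22  -*>---
-*-*--
--*-*-
----*-
--**--
------
------
k=23  -**---
-*v*--
--*-*-
----*-
--**--
------
------
k=24  -**---
-<**--
--*-*-
----*-
--**--
------
------
k=25  -**---
--**--
-v*-*-
----*-
--**--
------
------
k=26  -**---
--**--
<**-*-
----*-
--**--
------
------
k=27  -**---
^-**--
***-*-
----*-
--**--
------
------
k=28  -**---
*>**--
***-*-
----*-
--**--
------
------
k=29  -**---
****--
*v*-*-
----*-
--**--
------
------

0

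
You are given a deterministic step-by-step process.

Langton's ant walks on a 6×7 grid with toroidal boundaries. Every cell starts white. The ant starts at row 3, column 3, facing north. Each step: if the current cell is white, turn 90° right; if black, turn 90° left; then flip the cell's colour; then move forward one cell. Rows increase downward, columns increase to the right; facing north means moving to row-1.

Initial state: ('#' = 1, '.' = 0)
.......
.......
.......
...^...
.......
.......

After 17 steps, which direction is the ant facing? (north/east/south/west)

west

k=0  .......
.......
.......
...^...
.......
.......
k=1  .......
.......
.......
...#>..
.......
.......
k=2  .......
.......
.......
...##..
....v..
.......
k=3  .......
.......
.......
...##..
...<#..
.......
k=4  .......
.......
.......
...^#..
...##..
.......
k=5  .......
.......
.......
..<.#..
...##..
.......
k=6  .......
.......
..^....
..#.#..
...##..
.......
k=7  .......
.......
..#>...
..#.#..
...##..
.......
k=8  .......
.......
..##...
..#v#..
...##..
.......
k=9  .......
.......
..##...
..<##..
...##..
.......
k=10  .......
.......
..##...
...##..
..v##..
.......
k=11  .......
.......
..##...
...##..
.<###..
.......
k=12  .......
.......
..##...
.^.##..
.####..
.......
k=13  .......
.......
..##...
.#>##..
.####..
.......
k=14  .......
.......
..##...
.####..
.#v##..
.......
k=15  .......
.......
..##...
.####..
.#.>#..
.......
k=16  .......
.......
..##...
.##^#..
.#..#..
.......
k=17  .......
.......
..##...
.#<.#..
.#..#..
.......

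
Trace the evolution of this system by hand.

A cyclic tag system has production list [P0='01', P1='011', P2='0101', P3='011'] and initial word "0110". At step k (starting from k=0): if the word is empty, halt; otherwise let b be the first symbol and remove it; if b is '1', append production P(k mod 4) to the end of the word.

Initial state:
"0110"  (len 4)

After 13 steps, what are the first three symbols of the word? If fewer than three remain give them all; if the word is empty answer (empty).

101

gen 0: "0110"  (len 4)
gen 1: "110"  (len 3)
gen 2: "10011"  (len 5)
gen 3: "00110101"  (len 8)
gen 4: "0110101"  (len 7)
gen 5: "110101"  (len 6)
gen 6: "10101011"  (len 8)
gen 7: "01010110101"  (len 11)
gen 8: "1010110101"  (len 10)
gen 9: "01011010101"  (len 11)
gen 10: "1011010101"  (len 10)
gen 11: "0110101010101"  (len 13)
gen 12: "110101010101"  (len 12)
gen 13: "1010101010101"  (len 13)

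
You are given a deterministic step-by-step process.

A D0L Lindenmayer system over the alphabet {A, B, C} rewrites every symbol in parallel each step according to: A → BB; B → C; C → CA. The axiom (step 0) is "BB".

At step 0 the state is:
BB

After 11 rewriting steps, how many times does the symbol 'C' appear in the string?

step 0: BB
step 1: CC
step 2: CACA
step 3: CABBCABB
step 4: CABBCCCABBCC
step 5: CABBCCCACACABBCCCACA
step 6: CABBCCCACACABBCABBCABBCCCACACABBCABB
step 7: CABBCCCACACABBCABBCABBCCCABBCCCABBCCCACACABBCABBCABBCCCABBCC
step 8: CABBCCCACACABBCABBCABBCCCABBCCCABBCCCACACABBCCCACACABBCCCACACABBCABBCABBCCCABBCCCABBCCCACACABBCCCACA
step 9: CABBCCCACACABBCABBCABBCCCABBCCCABBCCCACACABBCCCACACABBCCCA…CCCABBCCCACACABBCCCACACABBCCCACACABBCABBCABBCCCACACABBCABB  (len 172)
step 10: CABBCCCACACABBCABBCABBCCCABBCCCABBCCCACACABBCCCACACABBCCCA…BBCCCACACABBCABBCABBCCCABBCCCABBCCCACACABBCABBCABBCCCABBCC  (len 292)
step 11: CABBCCCACACABBCABBCABBCCCABBCCCABBCCCACACABBCCCACACABBCCCA…BBCCCACACABBCCCACACABBCABBCABBCCCABBCCCABBCCCACACABBCCCACA  (len 492)

218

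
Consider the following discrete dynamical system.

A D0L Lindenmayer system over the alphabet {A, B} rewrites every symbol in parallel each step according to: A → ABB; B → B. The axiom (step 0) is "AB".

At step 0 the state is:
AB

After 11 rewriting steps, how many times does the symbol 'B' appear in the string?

[0] AB
[1] ABBB
[2] ABBBBB
[3] ABBBBBBB
[4] ABBBBBBBBB
[5] ABBBBBBBBBBB
[6] ABBBBBBBBBBBBB
[7] ABBBBBBBBBBBBBBB
[8] ABBBBBBBBBBBBBBBBB
[9] ABBBBBBBBBBBBBBBBBBB
[10] ABBBBBBBBBBBBBBBBBBBBB
[11] ABBBBBBBBBBBBBBBBBBBBBBB

23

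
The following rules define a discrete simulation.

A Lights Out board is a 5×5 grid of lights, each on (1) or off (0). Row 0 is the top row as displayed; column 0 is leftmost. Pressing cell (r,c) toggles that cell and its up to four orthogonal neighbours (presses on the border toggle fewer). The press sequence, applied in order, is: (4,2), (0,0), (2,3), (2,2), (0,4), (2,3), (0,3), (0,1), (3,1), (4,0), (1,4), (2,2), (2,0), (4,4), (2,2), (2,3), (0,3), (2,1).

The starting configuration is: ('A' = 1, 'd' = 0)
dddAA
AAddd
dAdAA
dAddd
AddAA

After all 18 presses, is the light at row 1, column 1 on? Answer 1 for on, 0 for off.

[0] dddAA
AAddd
dAdAA
dAddd
AddAA
[1] dddAA
AAddd
dAdAA
dAAdd
AAAdA
[2] AAdAA
dAddd
dAdAA
dAAdd
AAAdA
[3] AAdAA
dAdAd
dAAdd
dAAAd
AAAdA
[4] AAdAA
dAAAd
dddAd
dAdAd
AAAdA
[5] AAddd
dAAAA
dddAd
dAdAd
AAAdA
[6] AAddd
dAAdA
ddAdA
dAddd
AAAdA
[7] AAAAA
dAAAA
ddAdA
dAddd
AAAdA
[8] dddAA
ddAAA
ddAdA
dAddd
AAAdA
[9] dddAA
ddAAA
dAAdA
AdAdd
AdAdA
[10] dddAA
ddAAA
dAAdA
ddAdd
dAAdA
[11] dddAd
ddAdd
dAAdd
ddAdd
dAAdA
[12] dddAd
ddddd
dddAd
ddddd
dAAdA
[13] dddAd
Adddd
AAdAd
Adddd
dAAdA
[14] dddAd
Adddd
AAdAd
AdddA
dAAAd
[15] dddAd
AdAdd
AdAdd
AdAdA
dAAAd
[16] dddAd
AdAAd
AddAA
AdAAA
dAAAd
[17] ddAdA
AdAdd
AddAA
AdAAA
dAAAd
[18] ddAdA
AAAdd
dAAAA
AAAAA
dAAAd

1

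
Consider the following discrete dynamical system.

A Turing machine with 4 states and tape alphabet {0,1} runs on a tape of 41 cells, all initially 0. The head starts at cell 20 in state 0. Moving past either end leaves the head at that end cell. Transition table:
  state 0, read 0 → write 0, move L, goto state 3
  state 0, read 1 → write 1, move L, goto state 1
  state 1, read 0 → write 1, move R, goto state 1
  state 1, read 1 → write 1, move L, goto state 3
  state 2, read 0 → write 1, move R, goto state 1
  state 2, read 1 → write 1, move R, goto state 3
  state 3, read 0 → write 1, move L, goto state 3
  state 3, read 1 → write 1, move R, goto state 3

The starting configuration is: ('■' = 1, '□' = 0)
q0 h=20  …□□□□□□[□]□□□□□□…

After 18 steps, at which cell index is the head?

2

[0] q0 h=20  …□□□□□□[□]□□□□□□…
[1] q3 h=19  …□□□□□□[□]□□□□□□…
[2] q3 h=18  …□□□□□□[□]■□□□□□…
[3] q3 h=17  …□□□□□□[□]■■□□□□…
[4] q3 h=16  …□□□□□□[□]■■■□□□…
[5] q3 h=15  …□□□□□□[□]■■■■□□…
[6] q3 h=14  …□□□□□□[□]■■■■■□…
[7] q3 h=13  …□□□□□□[□]■■■■■■…
[8] q3 h=12  …□□□□□□[□]■■■■■■…
[9] q3 h=11  …□□□□□□[□]■■■■■■…
[10] q3 h=10  …□□□□□□[□]■■■■■■…
[11] q3 h= 9  …□□□□□□[□]■■■■■■…
[12] q3 h= 8  …□□□□□□[□]■■■■■■…
[13] q3 h= 7  …□□□□□□[□]■■■■■■…
[14] q3 h= 6  |□□□□□□[□]■■■■■■…
[15] q3 h= 5  |□□□□□[□]■■■■■■…
[16] q3 h= 4  |□□□□[□]■■■■■■…
[17] q3 h= 3  |□□□[□]■■■■■■…
[18] q3 h= 2  |□□[□]■■■■■■…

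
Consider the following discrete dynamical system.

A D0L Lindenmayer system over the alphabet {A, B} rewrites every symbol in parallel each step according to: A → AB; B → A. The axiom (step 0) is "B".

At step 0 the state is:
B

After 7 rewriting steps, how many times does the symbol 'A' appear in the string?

13

0) B
1) A
2) AB
3) ABA
4) ABAAB
5) ABAABABA
6) ABAABABAABAAB
7) ABAABABAABAABABAABABA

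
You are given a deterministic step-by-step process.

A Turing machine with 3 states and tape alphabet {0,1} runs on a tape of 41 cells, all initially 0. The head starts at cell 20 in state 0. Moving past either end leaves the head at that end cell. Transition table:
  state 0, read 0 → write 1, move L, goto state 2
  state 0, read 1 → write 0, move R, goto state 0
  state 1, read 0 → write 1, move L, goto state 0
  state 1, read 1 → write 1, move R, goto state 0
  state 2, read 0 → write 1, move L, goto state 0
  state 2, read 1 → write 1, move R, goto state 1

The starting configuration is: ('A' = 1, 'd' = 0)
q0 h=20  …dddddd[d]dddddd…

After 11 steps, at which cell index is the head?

9

[0] q0 h=20  …dddddd[d]dddddd…
[1] q2 h=19  …dddddd[d]Addddd…
[2] q0 h=18  …dddddd[d]AAdddd…
[3] q2 h=17  …dddddd[d]AAAddd…
[4] q0 h=16  …dddddd[d]AAAAdd…
[5] q2 h=15  …dddddd[d]AAAAAd…
[6] q0 h=14  …dddddd[d]AAAAAA…
[7] q2 h=13  …dddddd[d]AAAAAA…
[8] q0 h=12  …dddddd[d]AAAAAA…
[9] q2 h=11  …dddddd[d]AAAAAA…
[10] q0 h=10  …dddddd[d]AAAAAA…
[11] q2 h= 9  …dddddd[d]AAAAAA…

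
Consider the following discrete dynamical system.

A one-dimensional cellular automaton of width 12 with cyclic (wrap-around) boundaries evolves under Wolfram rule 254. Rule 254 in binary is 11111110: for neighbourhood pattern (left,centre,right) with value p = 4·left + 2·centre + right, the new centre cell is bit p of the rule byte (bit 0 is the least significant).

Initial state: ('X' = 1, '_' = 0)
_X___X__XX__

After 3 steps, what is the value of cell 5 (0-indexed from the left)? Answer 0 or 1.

gen 0: _X___X__XX__
gen 1: XXX_XXXXXXX_
gen 2: XXXXXXXXXXXX
gen 3: XXXXXXXXXXXX

1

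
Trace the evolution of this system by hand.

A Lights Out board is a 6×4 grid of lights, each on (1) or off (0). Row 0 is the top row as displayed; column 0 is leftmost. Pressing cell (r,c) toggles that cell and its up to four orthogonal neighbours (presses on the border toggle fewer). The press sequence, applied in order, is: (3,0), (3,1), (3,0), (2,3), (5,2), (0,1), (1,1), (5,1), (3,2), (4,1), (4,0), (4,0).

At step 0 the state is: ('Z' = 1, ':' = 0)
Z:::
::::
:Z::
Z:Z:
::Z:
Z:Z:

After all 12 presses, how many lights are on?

gen 0: Z:::
::::
:Z::
Z:Z:
::Z:
Z:Z:
gen 1: Z:::
::::
ZZ::
:ZZ:
Z:Z:
Z:Z:
gen 2: Z:::
::::
Z:::
Z:::
ZZZ:
Z:Z:
gen 3: Z:::
::::
::::
:Z::
:ZZ:
Z:Z:
gen 4: Z:::
:::Z
::ZZ
:Z:Z
:ZZ:
Z:Z:
gen 5: Z:::
:::Z
::ZZ
:Z:Z
:Z::
ZZ:Z
gen 6: :ZZ:
:Z:Z
::ZZ
:Z:Z
:Z::
ZZ:Z
gen 7: ::Z:
Z:ZZ
:ZZZ
:Z:Z
:Z::
ZZ:Z
gen 8: ::Z:
Z:ZZ
:ZZZ
:Z:Z
::::
::ZZ
gen 9: ::Z:
Z:ZZ
:Z:Z
::Z:
::Z:
::ZZ
gen 10: ::Z:
Z:ZZ
:Z:Z
:ZZ:
ZZ::
:ZZZ
gen 11: ::Z:
Z:ZZ
:Z:Z
ZZZ:
::::
ZZZZ
gen 12: ::Z:
Z:ZZ
:Z:Z
:ZZ:
ZZ::
:ZZZ

13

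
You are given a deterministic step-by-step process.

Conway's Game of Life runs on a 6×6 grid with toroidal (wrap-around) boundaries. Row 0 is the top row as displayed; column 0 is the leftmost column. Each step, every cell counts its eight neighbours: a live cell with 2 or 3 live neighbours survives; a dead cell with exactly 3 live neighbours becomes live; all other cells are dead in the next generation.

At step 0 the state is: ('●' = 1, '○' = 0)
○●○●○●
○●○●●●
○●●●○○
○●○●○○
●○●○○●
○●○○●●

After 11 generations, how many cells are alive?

t=0: ○●○●○●
○●○●●●
○●●●○○
○●○●○○
●○●○○●
○●○○●●
t=1: ○●○●○○
○●○○○●
○●○○○○
○○○●●○
○○●●○●
○●○●○○
t=2: ○●○○●○
○●○○○○
●○●○●○
○○○●●○
○○○○○○
●●○●○○
t=3: ○●○○○○
●●●●○●
○●●○●●
○○○●●●
○○●●●○
●●●○○○
t=4: ○○○●○●
○○○●○●
○○○○○○
●●○○○○
●○○○○○
●○○○○○
t=5: ●○○○○●
○○○○○○
●○○○○○
●●○○○○
●○○○○●
●○○○○●
t=6: ●○○○○●
●○○○○●
●●○○○○
○●○○○○
○○○○○○
○●○○●○
t=7: ○●○○●○
○○○○○○
○●○○○●
●●○○○○
○○○○○○
●○○○○●
t=8: ●○○○○●
●○○○○○
○●○○○○
●●○○○○
○●○○○●
●○○○○●
t=9: ○●○○○○
●●○○○●
○●○○○○
○●●○○○
○●○○○●
○●○○●○
t=10: ○●●○○●
○●●○○○
○○○○○○
○●●○○○
○●○○○○
○●●○○○
t=11: ○○○●○○
●●●○○○
○○○○○○
○●●○○○
●○○○○○
○○○○○○

7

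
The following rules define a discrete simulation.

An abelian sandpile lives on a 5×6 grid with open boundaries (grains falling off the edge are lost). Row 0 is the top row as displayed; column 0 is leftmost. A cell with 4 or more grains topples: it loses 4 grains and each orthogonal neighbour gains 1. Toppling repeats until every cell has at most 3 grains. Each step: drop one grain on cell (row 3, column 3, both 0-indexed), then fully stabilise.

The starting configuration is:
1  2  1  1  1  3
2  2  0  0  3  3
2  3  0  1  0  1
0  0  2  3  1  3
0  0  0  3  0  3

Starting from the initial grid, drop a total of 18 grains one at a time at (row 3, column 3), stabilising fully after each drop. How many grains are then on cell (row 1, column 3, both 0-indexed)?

0) 1  2  1  1  1  3
2  2  0  0  3  3
2  3  0  1  0  1
0  0  2  3  1  3
0  0  0  3  0  3
1) 1  2  1  1  1  3
2  2  0  0  3  3
2  3  0  2  0  1
0  0  3  1  2  3
0  0  1  0  1  3
2) 1  2  1  1  1  3
2  2  0  0  3  3
2  3  0  2  0  1
0  0  3  2  2  3
0  0  1  0  1  3
3) 1  2  1  1  1  3
2  2  0  0  3  3
2  3  0  2  0  1
0  0  3  3  2  3
0  0  1  0  1  3
4) 1  2  1  1  1  3
2  2  0  0  3  3
2  3  1  3  0  1
0  1  0  1  3  3
0  0  2  1  1  3
5) 1  2  1  1  1  3
2  2  0  0  3  3
2  3  1  3  0  1
0  1  0  2  3  3
0  0  2  1  1  3
6) 1  2  1  1  1  3
2  2  0  0  3  3
2  3  1  3  0  1
0  1  0  3  3  3
0  0  2  1  1  3
7) 1  2  1  1  1  3
2  2  0  1  3  3
2  3  2  0  2  2
0  1  1  2  1  1
0  0  2  2  3  0
8) 1  2  1  1  1  3
2  2  0  1  3  3
2  3  2  0  2  2
0  1  1  3  1  1
0  0  2  2  3  0
9) 1  2  1  1  1  3
2  2  0  1  3  3
2  3  2  1  2  2
0  1  2  0  2  1
0  0  2  3  3  0
10) 1  2  1  1  1  3
2  2  0  1  3  3
2  3  2  1  2  2
0  1  2  1  2  1
0  0  2  3  3  0
11) 1  2  1  1  1  3
2  2  0  1  3  3
2  3  2  1  2  2
0  1  2  2  2  1
0  0  2  3  3  0
12) 1  2  1  1  1  3
2  2  0  1  3  3
2  3  2  1  2  2
0  1  2  3  2  1
0  0  2  3  3  0
13) 1  2  1  1  1  3
2  2  0  1  3  3
2  3  2  2  3  2
0  1  3  2  0  2
0  0  3  1  1  1
14) 1  2  1  1  1  3
2  2  0  1  3  3
2  3  2  2  3  2
0  1  3  3  0  2
0  0  3  1  1  1
15) 1  2  1  1  1  3
2  2  0  1  3  3
2  3  3  3  3  2
0  2  1  1  1  2
0  1  0  3  1  1
16) 1  2  1  1  1  3
2  2  0  1  3  3
2  3  3  3  3  2
0  2  1  2  1  2
0  1  0  3  1  1
17) 1  2  1  1  1  3
2  2  0  1  3  3
2  3  3  3  3  2
0  2  1  3  1  2
0  1  0  3  1  1
18) 1  2  1  1  3  0
2  3  1  3  1  2
3  0  1  2  2  0
0  3  3  2  3  3
0  1  1  0  2  1

3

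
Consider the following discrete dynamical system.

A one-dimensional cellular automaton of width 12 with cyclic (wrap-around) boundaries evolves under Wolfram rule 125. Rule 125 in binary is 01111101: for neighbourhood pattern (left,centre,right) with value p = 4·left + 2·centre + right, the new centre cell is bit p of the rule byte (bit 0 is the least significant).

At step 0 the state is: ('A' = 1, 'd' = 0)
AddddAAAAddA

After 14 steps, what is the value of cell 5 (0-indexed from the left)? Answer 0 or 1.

t=0: AddddAAAAddA
t=1: AAAAdAddAAdA
t=2: dddAAAAdAAAA
t=3: AAdAddAAAddA
t=4: dAAAAdAdAAdA
t=5: AAddAAAAAAAA
t=6: dAAdAddddddd
t=7: dAAAAAAAAAAA
t=8: AAdddddddddA
t=9: dAAAAAAAAAdA
t=10: AAdddddddAAA
t=11: dAAAAAAAdAdd
t=12: dAdddddAAAAA
t=13: AAAAAAdAdddA
t=14: dddddAAAAAdA

1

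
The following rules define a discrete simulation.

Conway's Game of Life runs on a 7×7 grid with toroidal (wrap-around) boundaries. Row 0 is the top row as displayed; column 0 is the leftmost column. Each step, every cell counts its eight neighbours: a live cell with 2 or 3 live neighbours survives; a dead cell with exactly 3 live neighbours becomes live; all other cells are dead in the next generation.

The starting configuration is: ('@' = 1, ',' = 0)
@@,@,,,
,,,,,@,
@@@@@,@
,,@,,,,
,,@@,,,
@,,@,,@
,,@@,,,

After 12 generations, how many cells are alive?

k=0  @@,@,,,
,,,,,@,
@@@@@,@
,,@,,,,
,,@@,,,
@,,@,,@
,,@@,,,
k=1  ,@,@@,,
,,,,,@,
@@@@@@@
@,,,@,,
,@@@,,,
,@,,@,,
,,,@@,@
k=2  ,,@@,,,
,,,,,,,
@@@@,,,
,,,,,,,
@@@@@,,
@@,,@@,
@,,,,,,
k=3  ,,,,,,,
,,,,,,,
,@@,,,,
,,,,@,,
@,@@@@@
,,,,@@,
@,@@@,@
k=4  ,,,@,,,
,,,,,,,
,,,,,,,
@,,,@,@
,,,,,,@
,,,,,,,
,,,@@,@
k=5  ,,,@@,,
,,,,,,,
,,,,,,,
@,,,,@@
@,,,,@@
,,,,,@,
,,,@@,,
k=6  ,,,@@,,
,,,,,,,
,,,,,,@
@,,,,@,
@,,,@,,
,,,,,@,
,,,@,@,
k=7  ,,,@@,,
,,,,,,,
,,,,,,@
@,,,,@,
,,,,@@,
,,,,,@@
,,,@,@,
k=8  ,,,@@,,
,,,,,,,
,,,,,,@
,,,,@@,
,,,,@,,
,,,,,,@
,,,@,@@
k=9  ,,,@@@,
,,,,,,,
,,,,,@,
,,,,@@,
,,,,@,,
,,,,@,@
,,,@,@@
k=10  ,,,@,@@
,,,,,@,
,,,,@@,
,,,,@@,
,,,@@,,
,,,@@,@
,,,@,,@
k=11  ,,,,,@@
,,,,,,,
,,,,,,@
,,,,,,,
,,,,,,,
,,@,,,,
@,@@,,@
k=12  @,,,,@@
,,,,,@@
,,,,,,,
,,,,,,,
,,,,,,,
,@@@,,,
@@@@,@@

14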